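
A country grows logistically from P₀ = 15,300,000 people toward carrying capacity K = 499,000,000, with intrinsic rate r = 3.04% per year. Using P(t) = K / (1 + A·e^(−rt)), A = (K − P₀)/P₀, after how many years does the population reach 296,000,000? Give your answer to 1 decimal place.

t ≈ 126.0 years

A = (499000000 − 15300000)/15300000 = 31.61438
296000000 = 499000000/(1 + 31.61438·e^(−0.0304t)) → 1 + 31.61438·e^(−0.0304t) = 1.68581
e^(−0.0304t) = 0.021693 → t = ln(46.09781)/0.0304 = 3.83077/0.0304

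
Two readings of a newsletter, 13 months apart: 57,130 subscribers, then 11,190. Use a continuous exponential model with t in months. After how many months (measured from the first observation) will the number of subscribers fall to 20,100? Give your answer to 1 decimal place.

r = ln(11190/57130) / 13 ≈ -0.125408 per month
t = ln(20100/57130) / r = -1.04461 / -0.125408 ≈ 8.33

t ≈ 8.3 months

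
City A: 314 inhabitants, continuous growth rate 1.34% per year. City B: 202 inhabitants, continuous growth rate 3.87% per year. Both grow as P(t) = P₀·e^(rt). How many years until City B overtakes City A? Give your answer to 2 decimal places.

314·e^(0.0134t) = 202·e^(0.0387t)
314/202 = e^((0.0387 − 0.0134)t) → ln(1.55446) = 0.0253·t
t = 0.44113 / 0.0253

t ≈ 17.44 years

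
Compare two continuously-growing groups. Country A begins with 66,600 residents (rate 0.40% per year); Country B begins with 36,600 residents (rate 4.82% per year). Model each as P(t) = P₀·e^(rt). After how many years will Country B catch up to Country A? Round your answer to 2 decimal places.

66600·e^(0.004t) = 36600·e^(0.0482t)
66600/36600 = e^((0.0482 − 0.004)t) → ln(1.81967) = 0.0442·t
t = 0.59866 / 0.0442

t ≈ 13.54 years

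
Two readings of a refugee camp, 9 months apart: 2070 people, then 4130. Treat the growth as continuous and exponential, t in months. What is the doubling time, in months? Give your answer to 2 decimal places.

doubling time ≈ 9.03 months

r = ln(4130/2070) / 9 = ln(1.99517) / 9 ≈ 0.076748 per month
doubling time = ln 2 / |r| = 0.69315 / 0.076748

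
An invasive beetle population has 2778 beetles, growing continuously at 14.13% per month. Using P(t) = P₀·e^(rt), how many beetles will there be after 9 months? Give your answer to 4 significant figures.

≈ 9,909 beetles

P(9) = 2778 · e^(0.1413·9) = 2778 · e^(1.2717)
= 2778 · 3.56691 ≈ 9908.88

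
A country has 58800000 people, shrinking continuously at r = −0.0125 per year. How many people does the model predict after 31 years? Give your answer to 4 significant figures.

≈ 39,910,000 people

P(31) = 58800000 · e^(-0.0125·31) = 58800000 · e^(-0.3875)
= 58800000 · 0.67875 ≈ 39910596.09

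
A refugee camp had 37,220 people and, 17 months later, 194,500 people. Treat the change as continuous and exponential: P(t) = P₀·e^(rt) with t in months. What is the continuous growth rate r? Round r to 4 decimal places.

194500 = 37220 · e^(r·17)
e^(17r) = 194500/37220 = 5.22569
r = ln(5.22569) / 17 = 1.65359 / 17

r ≈ 0.0973 per month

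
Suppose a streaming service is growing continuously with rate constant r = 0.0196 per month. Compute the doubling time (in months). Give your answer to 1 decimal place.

doubling time = ln(2) / |r| = 0.69315 / 0.0196

doubling time ≈ 35.4 months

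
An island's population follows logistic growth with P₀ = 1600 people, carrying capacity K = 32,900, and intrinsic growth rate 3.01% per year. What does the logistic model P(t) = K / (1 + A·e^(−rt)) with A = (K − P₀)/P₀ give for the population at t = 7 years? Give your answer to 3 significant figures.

A = (32900 − 1600)/1600 = 19.5625
P(7) = 32900 / (1 + 19.5625·e^(−0.0301·7)) = 32900 / (1 + 19.5625·0.810017)
= 32900 / 16.84596 ≈ 1952.99

≈ 1,950 people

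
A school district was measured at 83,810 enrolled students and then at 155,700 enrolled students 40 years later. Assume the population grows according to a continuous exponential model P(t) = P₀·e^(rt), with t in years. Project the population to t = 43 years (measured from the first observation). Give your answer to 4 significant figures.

≈ 163,100 enrolled students

r = ln(155700/83810) / 40 ≈ 0.015484 per year
P(43) = 83810 · e^(0.015484·43) = 83810 · 1.94611 ≈ 163103.42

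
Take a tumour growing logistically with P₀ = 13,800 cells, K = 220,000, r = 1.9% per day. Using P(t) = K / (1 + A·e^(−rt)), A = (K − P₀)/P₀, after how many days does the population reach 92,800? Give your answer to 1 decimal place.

t ≈ 125.7 days

A = (220000 − 13800)/13800 = 14.94203
92800 = 220000/(1 + 14.94203·e^(−0.019t)) → 1 + 14.94203·e^(−0.019t) = 2.37069
e^(−0.019t) = 0.091734 → t = ln(10.9011)/0.019 = 2.38886/0.019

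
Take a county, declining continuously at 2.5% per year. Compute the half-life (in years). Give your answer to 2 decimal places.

half-life = ln(2) / |r| = 0.69315 / 0.025

half-life ≈ 27.73 years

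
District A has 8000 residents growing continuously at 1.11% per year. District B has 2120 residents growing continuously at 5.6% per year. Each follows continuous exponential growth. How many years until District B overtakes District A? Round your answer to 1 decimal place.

t ≈ 29.6 years

8000·e^(0.0111t) = 2120·e^(0.056t)
8000/2120 = e^((0.056 − 0.0111)t) → ln(3.77358) = 0.0449·t
t = 1.32803 / 0.0449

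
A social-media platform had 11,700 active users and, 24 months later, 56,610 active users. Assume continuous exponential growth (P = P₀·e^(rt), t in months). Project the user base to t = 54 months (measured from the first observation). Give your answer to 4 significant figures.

r = ln(56610/11700) / 24 ≈ 0.065692 per month
P(54) = 11700 · e^(0.065692·54) = 11700 · 34.72093 ≈ 406234.94

≈ 406,200 active users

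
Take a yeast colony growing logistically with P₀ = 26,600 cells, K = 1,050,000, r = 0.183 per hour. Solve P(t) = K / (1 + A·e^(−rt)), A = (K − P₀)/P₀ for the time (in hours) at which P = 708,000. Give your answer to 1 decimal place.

t ≈ 23.9 hours

A = (1050000 − 26600)/26600 = 38.47368
708000 = 1050000/(1 + 38.47368·e^(−0.183t)) → 1 + 38.47368·e^(−0.183t) = 1.48305
e^(−0.183t) = 0.012555 → t = ln(79.64728)/0.183 = 4.37761/0.183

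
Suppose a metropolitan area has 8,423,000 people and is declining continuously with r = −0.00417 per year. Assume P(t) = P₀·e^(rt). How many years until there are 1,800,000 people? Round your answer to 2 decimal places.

t ≈ 370.07 years

1800000 = 8423000 · e^(-0.00417·t)
t = ln(1800000/8423000) / -0.00417 = ln(0.2137) / -0.00417 = -1.54318 / -0.00417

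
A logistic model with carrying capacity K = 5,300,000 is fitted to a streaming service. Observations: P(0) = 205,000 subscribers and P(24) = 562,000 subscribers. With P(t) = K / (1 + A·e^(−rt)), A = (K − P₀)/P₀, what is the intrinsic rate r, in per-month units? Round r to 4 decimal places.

r ≈ 0.0450 per month

A = (5300000 − 205000)/205000 = 24.85366
562000 = 5300000/(1 + 24.85366·e^(−r·24)) → e^(−24r) = (9.4306 − 1)/24.85366 = 0.33921
r = −ln(0.33921)/24 = 1.08114/24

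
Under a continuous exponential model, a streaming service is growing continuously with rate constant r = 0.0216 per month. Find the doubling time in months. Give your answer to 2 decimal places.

doubling time = ln(2) / |r| = 0.69315 / 0.0216

doubling time ≈ 32.09 months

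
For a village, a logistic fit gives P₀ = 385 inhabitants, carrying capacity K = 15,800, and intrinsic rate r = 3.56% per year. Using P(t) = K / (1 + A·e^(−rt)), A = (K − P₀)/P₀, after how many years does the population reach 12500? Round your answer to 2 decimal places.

A = (15800 − 385)/385 = 40.03896
12500 = 15800/(1 + 40.03896·e^(−0.0356t)) → 1 + 40.03896·e^(−0.0356t) = 1.264
e^(−0.0356t) = 0.006594 → t = ln(151.66273)/0.0356 = 5.02166/0.0356

t ≈ 141.06 years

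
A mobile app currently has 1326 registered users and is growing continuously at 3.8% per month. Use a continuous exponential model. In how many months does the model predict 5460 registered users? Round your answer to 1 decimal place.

5460 = 1326 · e^(0.038·t)
t = ln(5460/1326) / 0.038 = ln(4.11765) / 0.038 = 1.41528 / 0.038

t ≈ 37.2 months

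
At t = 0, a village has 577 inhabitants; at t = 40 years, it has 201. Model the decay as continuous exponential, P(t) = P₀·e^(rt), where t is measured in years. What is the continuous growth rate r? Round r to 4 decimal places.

r ≈ -0.0264 per year

201 = 577 · e^(r·40)
e^(40r) = 201/577 = 0.34835
r = ln(0.34835) / 40 = -1.05454 / 40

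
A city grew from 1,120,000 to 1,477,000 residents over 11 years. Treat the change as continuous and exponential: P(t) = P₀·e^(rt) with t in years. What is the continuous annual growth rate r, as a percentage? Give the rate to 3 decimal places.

r ≈ 2.515% per year

1477000 = 1120000 · e^(r·11)
e^(11r) = 1477000/1120000 = 1.31875
r = ln(1.31875) / 11 = 0.27668 / 11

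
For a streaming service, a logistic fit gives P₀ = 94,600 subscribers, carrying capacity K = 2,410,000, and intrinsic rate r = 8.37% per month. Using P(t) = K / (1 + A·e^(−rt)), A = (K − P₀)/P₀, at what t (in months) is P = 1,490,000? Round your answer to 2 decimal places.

t ≈ 43.96 months

A = (2410000 − 94600)/94600 = 24.47569
1490000 = 2410000/(1 + 24.47569·e^(−0.0837t)) → 1 + 24.47569·e^(−0.0837t) = 1.61745
e^(−0.0837t) = 0.025227 → t = ln(39.63997)/0.0837 = 3.67984/0.0837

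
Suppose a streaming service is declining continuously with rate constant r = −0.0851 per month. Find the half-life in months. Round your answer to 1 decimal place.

half-life = ln(2) / |r| = 0.69315 / 0.0851

half-life ≈ 8.1 months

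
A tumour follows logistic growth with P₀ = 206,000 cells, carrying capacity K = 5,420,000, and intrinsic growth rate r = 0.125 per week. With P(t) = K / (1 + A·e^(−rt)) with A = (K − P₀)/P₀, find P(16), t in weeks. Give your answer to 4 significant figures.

≈ 1,225,000 cells

A = (5420000 − 206000)/206000 = 25.31068
P(16) = 5420000 / (1 + 25.31068·e^(−0.125·16)) = 5420000 / (1 + 25.31068·0.135335)
= 5420000 / 4.42543 ≈ 1224740.3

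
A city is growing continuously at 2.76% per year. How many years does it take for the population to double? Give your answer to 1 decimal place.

doubling time ≈ 25.1 years

doubling time = ln(2) / |r| = 0.69315 / 0.0276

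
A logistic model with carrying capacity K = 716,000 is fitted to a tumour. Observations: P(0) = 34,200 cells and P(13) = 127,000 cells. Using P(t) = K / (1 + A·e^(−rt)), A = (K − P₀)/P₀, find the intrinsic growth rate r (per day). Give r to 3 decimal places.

A = (716000 − 34200)/34200 = 19.93567
127000 = 716000/(1 + 19.93567·e^(−r·13)) → e^(−13r) = (5.6378 − 1)/19.93567 = 0.232638
r = −ln(0.232638)/13 = 1.45827/13

r ≈ 0.112 per day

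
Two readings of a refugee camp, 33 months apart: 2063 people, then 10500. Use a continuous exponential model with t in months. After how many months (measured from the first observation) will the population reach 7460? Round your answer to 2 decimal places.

r = ln(10500/2063) / 33 ≈ 0.04931 per month
t = ln(7460/2063) / r = 1.28539 / 0.04931 ≈ 26.068

t ≈ 26.07 months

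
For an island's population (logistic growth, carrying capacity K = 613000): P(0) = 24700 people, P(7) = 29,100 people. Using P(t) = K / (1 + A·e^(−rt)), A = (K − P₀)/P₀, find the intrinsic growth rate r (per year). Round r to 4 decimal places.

A = (613000 − 24700)/24700 = 23.81781
29100 = 613000/(1 + 23.81781·e^(−r·7)) → e^(−7r) = (21.06529 − 1)/23.81781 = 0.842449
r = −ln(0.842449)/7 = 0.17144/7

r ≈ 0.0245 per year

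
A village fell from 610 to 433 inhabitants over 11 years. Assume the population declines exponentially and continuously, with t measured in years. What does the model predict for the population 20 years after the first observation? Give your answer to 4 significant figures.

r = ln(433/610) / 11 ≈ -0.031156 per year
P(20) = 610 · e^(-0.031156·20) = 610 · 0.53626 ≈ 327.12

≈ 327.1 inhabitants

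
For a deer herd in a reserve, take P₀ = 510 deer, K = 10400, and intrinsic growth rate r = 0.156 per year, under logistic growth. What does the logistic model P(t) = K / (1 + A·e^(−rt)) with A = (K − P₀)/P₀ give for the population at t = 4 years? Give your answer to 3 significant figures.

≈ 913 deer

A = (10400 − 510)/510 = 19.39216
P(4) = 10400 / (1 + 19.39216·e^(−0.156·4)) = 10400 / (1 + 19.39216·0.535797)
= 10400 / 11.39026 ≈ 913.06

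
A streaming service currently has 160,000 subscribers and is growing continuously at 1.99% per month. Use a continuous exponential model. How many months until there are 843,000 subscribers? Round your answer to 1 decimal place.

t ≈ 83.5 months

843000 = 160000 · e^(0.0199·t)
t = ln(843000/160000) / 0.0199 = ln(5.26875) / 0.0199 = 1.66179 / 0.0199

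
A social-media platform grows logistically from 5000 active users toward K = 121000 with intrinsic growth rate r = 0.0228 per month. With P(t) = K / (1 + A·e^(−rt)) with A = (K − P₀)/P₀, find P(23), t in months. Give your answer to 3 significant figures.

A = (121000 − 5000)/5000 = 23.2
P(23) = 121000 / (1 + 23.2·e^(−0.0228·23)) = 121000 / (1 + 23.2·0.59191)
= 121000 / 14.73232 ≈ 8213.23

≈ 8,210 active users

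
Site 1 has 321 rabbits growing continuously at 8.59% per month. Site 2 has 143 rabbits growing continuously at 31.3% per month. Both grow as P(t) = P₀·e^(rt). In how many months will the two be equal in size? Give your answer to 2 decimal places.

321·e^(0.0859t) = 143·e^(0.313t)
321/143 = e^((0.313 − 0.0859)t) → ln(2.24476) = 0.2271·t
t = 0.8086 / 0.2271

t ≈ 3.56 months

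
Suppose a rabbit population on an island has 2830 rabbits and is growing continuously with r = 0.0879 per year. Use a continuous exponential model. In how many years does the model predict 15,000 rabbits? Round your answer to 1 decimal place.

t ≈ 19.0 years

15000 = 2830 · e^(0.0879·t)
t = ln(15000/2830) / 0.0879 = ln(5.30035) / 0.0879 = 1.66777 / 0.0879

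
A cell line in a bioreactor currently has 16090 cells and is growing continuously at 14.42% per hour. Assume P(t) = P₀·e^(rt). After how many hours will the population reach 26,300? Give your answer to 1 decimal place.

t ≈ 3.4 hours

26300 = 16090 · e^(0.1442·t)
t = ln(26300/16090) / 0.1442 = ln(1.63456) / 0.1442 = 0.49137 / 0.1442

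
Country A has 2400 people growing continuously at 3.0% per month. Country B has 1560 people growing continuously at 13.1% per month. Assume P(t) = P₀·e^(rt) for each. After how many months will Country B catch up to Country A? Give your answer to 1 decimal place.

2400·e^(0.03t) = 1560·e^(0.131t)
2400/1560 = e^((0.131 − 0.03)t) → ln(1.53846) = 0.101·t
t = 0.43078 / 0.101

t ≈ 4.3 months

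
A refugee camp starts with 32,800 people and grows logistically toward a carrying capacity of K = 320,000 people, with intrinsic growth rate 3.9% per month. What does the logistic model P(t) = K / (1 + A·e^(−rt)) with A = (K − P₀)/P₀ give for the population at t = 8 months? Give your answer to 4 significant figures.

A = (320000 − 32800)/32800 = 8.7561
P(8) = 320000 / (1 + 8.7561·e^(−0.039·8)) = 320000 / (1 + 8.7561·0.731982)
= 320000 / 7.4093 ≈ 43188.96

≈ 43,190 people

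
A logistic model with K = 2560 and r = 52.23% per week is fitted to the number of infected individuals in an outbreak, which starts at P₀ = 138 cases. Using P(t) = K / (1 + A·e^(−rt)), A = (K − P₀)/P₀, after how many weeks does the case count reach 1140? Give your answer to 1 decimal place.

t ≈ 5.1 weeks

A = (2560 − 138)/138 = 17.55072
1140 = 2560/(1 + 17.55072·e^(−0.5223t)) → 1 + 17.55072·e^(−0.5223t) = 2.24561
e^(−0.5223t) = 0.070972 → t = ln(14.09002)/0.5223 = 2.64547/0.5223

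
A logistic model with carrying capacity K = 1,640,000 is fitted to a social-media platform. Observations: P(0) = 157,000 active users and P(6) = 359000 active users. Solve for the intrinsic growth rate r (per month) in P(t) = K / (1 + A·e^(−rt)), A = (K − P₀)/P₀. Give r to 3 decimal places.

r ≈ 0.162 per month

A = (1640000 − 157000)/157000 = 9.44586
359000 = 1640000/(1 + 9.44586·e^(−r·6)) → e^(−6r) = (4.56825 − 1)/9.44586 = 0.377758
r = −ln(0.377758)/6 = 0.9735/6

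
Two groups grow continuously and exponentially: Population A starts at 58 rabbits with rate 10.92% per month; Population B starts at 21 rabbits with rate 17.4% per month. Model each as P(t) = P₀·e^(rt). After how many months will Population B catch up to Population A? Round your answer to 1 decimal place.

58·e^(0.1092t) = 21·e^(0.174t)
58/21 = e^((0.174 − 0.1092)t) → ln(2.7619) = 0.0648·t
t = 1.01592 / 0.0648

t ≈ 15.7 months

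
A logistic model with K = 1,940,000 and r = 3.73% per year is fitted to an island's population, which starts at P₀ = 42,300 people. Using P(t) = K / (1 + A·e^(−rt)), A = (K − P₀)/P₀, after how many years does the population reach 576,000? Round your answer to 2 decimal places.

t ≈ 78.86 years

A = (1940000 − 42300)/42300 = 44.86288
576000 = 1940000/(1 + 44.86288·e^(−0.0373t)) → 1 + 44.86288·e^(−0.0373t) = 3.36806
e^(−0.0373t) = 0.052784 → t = ln(18.94503)/0.0373 = 2.94154/0.0373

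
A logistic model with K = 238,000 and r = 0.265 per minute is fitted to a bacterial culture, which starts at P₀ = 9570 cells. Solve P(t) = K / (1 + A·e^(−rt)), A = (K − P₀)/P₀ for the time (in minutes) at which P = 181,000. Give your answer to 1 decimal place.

t ≈ 16.3 minutes

A = (238000 − 9570)/9570 = 23.86938
181000 = 238000/(1 + 23.86938·e^(−0.265t)) → 1 + 23.86938·e^(−0.265t) = 1.31492
e^(−0.265t) = 0.013193 → t = ln(75.79576)/0.265 = 4.32804/0.265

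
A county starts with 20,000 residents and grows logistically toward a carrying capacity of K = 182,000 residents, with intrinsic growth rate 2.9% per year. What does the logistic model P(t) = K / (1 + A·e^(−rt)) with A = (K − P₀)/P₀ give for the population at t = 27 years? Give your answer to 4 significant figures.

≈ 38,710 residents

A = (182000 − 20000)/20000 = 8.1
P(27) = 182000 / (1 + 8.1·e^(−0.029·27)) = 182000 / (1 + 8.1·0.457033)
= 182000 / 4.70197 ≈ 38707.21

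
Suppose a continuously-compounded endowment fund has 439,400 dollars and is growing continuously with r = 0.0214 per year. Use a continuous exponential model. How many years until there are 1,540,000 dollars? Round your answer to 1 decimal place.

t ≈ 58.6 years

1540000 = 439400 · e^(0.0214·t)
t = ln(1540000/439400) / 0.0214 = ln(3.50478) / 0.0214 = 1.25413 / 0.0214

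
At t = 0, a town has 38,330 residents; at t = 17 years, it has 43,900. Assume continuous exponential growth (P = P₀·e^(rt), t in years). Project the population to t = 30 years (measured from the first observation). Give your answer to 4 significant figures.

≈ 48,700 residents

r = ln(43900/38330) / 17 ≈ 0.007981 per year
P(30) = 38330 · e^(0.007981·30) = 38330 · 1.27053 ≈ 48699.6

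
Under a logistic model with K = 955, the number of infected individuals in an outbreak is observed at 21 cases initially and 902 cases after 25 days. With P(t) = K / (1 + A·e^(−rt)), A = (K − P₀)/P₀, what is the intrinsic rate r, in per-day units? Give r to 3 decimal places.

A = (955 − 21)/21 = 44.47619
902 = 955/(1 + 44.47619·e^(−r·25)) → e^(−25r) = (1.05876 − 1)/44.47619 = 0.001321
r = −ln(0.001321)/25 = 6.62928/25

r ≈ 0.265 per day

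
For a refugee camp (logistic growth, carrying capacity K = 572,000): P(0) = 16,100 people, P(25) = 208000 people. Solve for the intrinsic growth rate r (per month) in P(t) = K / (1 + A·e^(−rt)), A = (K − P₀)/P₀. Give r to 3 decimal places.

A = (572000 − 16100)/16100 = 34.52795
208000 = 572000/(1 + 34.52795·e^(−r·25)) → e^(−25r) = (2.75 − 1)/34.52795 = 0.050684
r = −ln(0.050684)/25 = 2.98215/25

r ≈ 0.119 per month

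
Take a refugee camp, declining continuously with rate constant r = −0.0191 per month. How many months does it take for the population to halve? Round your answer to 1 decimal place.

half-life ≈ 36.3 months

half-life = ln(2) / |r| = 0.69315 / 0.0191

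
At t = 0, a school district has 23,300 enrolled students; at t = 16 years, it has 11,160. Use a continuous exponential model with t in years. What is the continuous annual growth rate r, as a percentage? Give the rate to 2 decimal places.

r ≈ -4.60% per year

11160 = 23300 · e^(r·16)
e^(16r) = 11160/23300 = 0.47897
r = ln(0.47897) / 16 = -0.73612 / 16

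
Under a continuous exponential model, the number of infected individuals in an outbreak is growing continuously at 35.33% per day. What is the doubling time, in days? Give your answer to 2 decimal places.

doubling time = ln(2) / |r| = 0.69315 / 0.3533

doubling time ≈ 1.96 days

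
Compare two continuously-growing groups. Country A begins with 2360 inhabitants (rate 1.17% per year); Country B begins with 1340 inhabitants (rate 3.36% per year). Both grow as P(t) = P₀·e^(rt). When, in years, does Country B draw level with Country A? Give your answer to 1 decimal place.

t ≈ 25.8 years

2360·e^(0.0117t) = 1340·e^(0.0336t)
2360/1340 = e^((0.0336 − 0.0117)t) → ln(1.76119) = 0.0219·t
t = 0.56599 / 0.0219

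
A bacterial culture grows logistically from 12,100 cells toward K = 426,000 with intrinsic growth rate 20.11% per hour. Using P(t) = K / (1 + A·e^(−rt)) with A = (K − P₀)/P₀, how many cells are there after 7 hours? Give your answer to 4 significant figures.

A = (426000 − 12100)/12100 = 34.20661
P(7) = 426000 / (1 + 34.20661·e^(−0.2011·7)) = 426000 / (1 + 34.20661·0.244705)
= 426000 / 9.37054 ≈ 45461.61

≈ 45,460 cells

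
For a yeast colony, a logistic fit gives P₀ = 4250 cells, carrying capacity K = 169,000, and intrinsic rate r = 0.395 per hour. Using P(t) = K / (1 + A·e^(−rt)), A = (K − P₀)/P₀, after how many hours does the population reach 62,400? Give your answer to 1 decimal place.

A = (169000 − 4250)/4250 = 38.76471
62400 = 169000/(1 + 38.76471·e^(−0.395t)) → 1 + 38.76471·e^(−0.395t) = 2.70833
e^(−0.395t) = 0.044069 → t = ln(22.69154)/0.395 = 3.12199/0.395

t ≈ 7.9 hours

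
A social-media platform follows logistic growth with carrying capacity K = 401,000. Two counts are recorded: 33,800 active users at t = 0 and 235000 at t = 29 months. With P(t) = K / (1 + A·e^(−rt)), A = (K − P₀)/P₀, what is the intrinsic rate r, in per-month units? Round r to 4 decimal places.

r ≈ 0.0942 per month

A = (401000 − 33800)/33800 = 10.86391
235000 = 401000/(1 + 10.86391·e^(−r·29)) → e^(−29r) = (1.70638 − 1)/10.86391 = 0.065021
r = −ln(0.065021)/29 = 2.73304/29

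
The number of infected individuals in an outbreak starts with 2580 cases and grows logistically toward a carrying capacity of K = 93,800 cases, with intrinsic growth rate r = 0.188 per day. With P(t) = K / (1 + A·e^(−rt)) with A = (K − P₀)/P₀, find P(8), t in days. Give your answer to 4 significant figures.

A = (93800 − 2580)/2580 = 35.35659
P(8) = 93800 / (1 + 35.35659·e^(−0.188·8)) = 93800 / (1 + 35.35659·0.222239)
= 93800 / 8.85763 ≈ 10589.74

≈ 10,590 cases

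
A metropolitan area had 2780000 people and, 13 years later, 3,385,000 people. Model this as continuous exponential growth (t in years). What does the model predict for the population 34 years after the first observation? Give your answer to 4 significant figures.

r = ln(3385000/2780000) / 13 ≈ 0.015146 per year
P(34) = 2780000 · e^(0.015146·34) = 2780000 · 1.6736 ≈ 4652608.12

≈ 4,653,000 people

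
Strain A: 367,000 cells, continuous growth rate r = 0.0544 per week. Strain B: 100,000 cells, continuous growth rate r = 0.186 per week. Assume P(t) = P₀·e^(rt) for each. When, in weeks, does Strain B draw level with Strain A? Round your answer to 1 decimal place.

t ≈ 9.9 weeks

367000·e^(0.0544t) = 100000·e^(0.186t)
367000/100000 = e^((0.186 − 0.0544)t) → ln(3.67) = 0.1316·t
t = 1.30019 / 0.1316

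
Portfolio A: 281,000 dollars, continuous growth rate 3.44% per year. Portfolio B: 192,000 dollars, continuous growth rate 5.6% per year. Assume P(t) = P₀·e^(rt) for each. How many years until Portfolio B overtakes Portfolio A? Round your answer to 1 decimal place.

281000·e^(0.0344t) = 192000·e^(0.056t)
281000/192000 = e^((0.056 − 0.0344)t) → ln(1.46354) = 0.0216·t
t = 0.38086 / 0.0216

t ≈ 17.6 years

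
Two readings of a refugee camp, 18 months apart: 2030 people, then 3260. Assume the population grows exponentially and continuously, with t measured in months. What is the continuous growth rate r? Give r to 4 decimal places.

r ≈ 0.0263 per month

3260 = 2030 · e^(r·18)
e^(18r) = 3260/2030 = 1.60591
r = ln(1.60591) / 18 = 0.47369 / 18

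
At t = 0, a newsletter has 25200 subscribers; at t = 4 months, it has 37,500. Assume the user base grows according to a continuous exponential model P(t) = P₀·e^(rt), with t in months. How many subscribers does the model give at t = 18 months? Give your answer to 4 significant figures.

r = ln(37500/25200) / 4 ≈ 0.099374 per month
P(18) = 25200 · e^(0.099374·18) = 25200 · 5.98189 ≈ 150743.58

≈ 150,700 subscribers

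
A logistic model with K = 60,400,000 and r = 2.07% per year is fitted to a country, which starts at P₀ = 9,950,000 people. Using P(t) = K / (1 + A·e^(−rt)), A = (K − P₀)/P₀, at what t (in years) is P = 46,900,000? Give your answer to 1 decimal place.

A = (60400000 − 9950000)/9950000 = 5.07035
46900000 = 60400000/(1 + 5.07035·e^(−0.0207t)) → 1 + 5.07035·e^(−0.0207t) = 1.28785
e^(−0.0207t) = 0.056771 → t = ln(17.61478)/0.0207 = 2.86874/0.0207

t ≈ 138.6 years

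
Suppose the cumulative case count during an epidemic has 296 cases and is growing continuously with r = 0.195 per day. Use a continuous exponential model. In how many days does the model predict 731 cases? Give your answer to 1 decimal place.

t ≈ 4.6 days

731 = 296 · e^(0.195·t)
t = ln(731/296) / 0.195 = ln(2.46959) / 0.195 = 0.90405 / 0.195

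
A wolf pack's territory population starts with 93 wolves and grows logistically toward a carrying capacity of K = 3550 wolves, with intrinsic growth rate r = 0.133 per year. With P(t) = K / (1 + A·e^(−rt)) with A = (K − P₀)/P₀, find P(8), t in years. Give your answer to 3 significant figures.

A = (3550 − 93)/93 = 37.17204
P(8) = 3550 / (1 + 37.17204·e^(−0.133·8)) = 3550 / (1 + 37.17204·0.345073)
= 3550 / 13.82706 ≈ 256.74

≈ 257 wolves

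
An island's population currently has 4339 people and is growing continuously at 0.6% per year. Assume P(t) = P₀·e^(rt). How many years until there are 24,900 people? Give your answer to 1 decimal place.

t ≈ 291.2 years

24900 = 4339 · e^(0.006·t)
t = ln(24900/4339) / 0.006 = ln(5.73865) / 0.006 = 1.74722 / 0.006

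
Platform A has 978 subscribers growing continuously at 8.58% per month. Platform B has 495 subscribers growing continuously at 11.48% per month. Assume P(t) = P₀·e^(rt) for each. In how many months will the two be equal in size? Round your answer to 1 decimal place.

978·e^(0.0858t) = 495·e^(0.1148t)
978/495 = e^((0.1148 − 0.0858)t) → ln(1.97576) = 0.029·t
t = 0.68095 / 0.029

t ≈ 23.5 months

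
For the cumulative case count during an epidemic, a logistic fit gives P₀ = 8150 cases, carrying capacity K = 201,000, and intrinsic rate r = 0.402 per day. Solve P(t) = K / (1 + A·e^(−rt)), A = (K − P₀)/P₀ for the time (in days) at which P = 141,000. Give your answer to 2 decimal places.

A = (201000 − 8150)/8150 = 23.66258
141000 = 201000/(1 + 23.66258·e^(−0.402t)) → 1 + 23.66258·e^(−0.402t) = 1.42553
e^(−0.402t) = 0.017983 → t = ln(55.60706)/0.402 = 4.01831/0.402

t ≈ 10.00 days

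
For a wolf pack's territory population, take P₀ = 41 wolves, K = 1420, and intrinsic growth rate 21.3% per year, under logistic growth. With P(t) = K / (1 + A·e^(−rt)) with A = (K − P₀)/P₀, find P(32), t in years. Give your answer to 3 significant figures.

≈ 1,370 wolves

A = (1420 − 41)/41 = 33.63415
P(32) = 1420 / (1 + 33.63415·e^(−0.213·32)) = 1420 / (1 + 33.63415·0.001096)
= 1420 / 1.03687 ≈ 1369.51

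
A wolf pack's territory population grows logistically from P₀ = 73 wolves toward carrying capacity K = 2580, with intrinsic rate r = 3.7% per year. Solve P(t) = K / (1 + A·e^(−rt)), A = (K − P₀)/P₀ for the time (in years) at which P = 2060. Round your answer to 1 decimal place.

A = (2580 − 73)/73 = 34.34247
2060 = 2580/(1 + 34.34247·e^(−0.037t)) → 1 + 34.34247·e^(−0.037t) = 1.25243
e^(−0.037t) = 0.00735 → t = ln(136.049)/0.037 = 4.91302/0.037

t ≈ 132.8 years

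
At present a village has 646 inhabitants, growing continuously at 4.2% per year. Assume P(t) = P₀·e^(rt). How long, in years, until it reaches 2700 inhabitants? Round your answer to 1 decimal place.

t ≈ 34.1 years

2700 = 646 · e^(0.042·t)
t = ln(2700/646) / 0.042 = ln(4.17957) / 0.042 = 1.43021 / 0.042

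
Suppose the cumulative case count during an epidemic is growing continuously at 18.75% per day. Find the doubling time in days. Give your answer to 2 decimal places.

doubling time = ln(2) / |r| = 0.69315 / 0.1875

doubling time ≈ 3.70 days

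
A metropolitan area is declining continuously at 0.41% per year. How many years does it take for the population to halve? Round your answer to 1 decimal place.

half-life ≈ 169.1 years

half-life = ln(2) / |r| = 0.69315 / 0.0041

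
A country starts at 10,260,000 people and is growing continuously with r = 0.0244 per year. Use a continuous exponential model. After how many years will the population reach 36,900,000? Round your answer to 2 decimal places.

t ≈ 52.46 years

36900000 = 10260000 · e^(0.0244·t)
t = ln(36900000/10260000) / 0.0244 = ln(3.59649) / 0.0244 = 1.27996 / 0.0244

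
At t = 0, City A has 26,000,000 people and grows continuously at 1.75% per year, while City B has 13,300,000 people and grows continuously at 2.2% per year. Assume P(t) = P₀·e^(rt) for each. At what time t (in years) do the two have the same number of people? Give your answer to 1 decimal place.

t ≈ 149.0 years

26000000·e^(0.0175t) = 13300000·e^(0.022t)
26000000/13300000 = e^((0.022 − 0.0175)t) → ln(1.95489) = 0.0045·t
t = 0.67033 / 0.0045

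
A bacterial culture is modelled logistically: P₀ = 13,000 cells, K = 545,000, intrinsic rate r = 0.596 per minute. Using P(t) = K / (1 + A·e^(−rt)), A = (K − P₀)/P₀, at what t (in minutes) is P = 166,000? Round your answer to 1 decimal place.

A = (545000 − 13000)/13000 = 40.92308
166000 = 545000/(1 + 40.92308·e^(−0.596t)) → 1 + 40.92308·e^(−0.596t) = 3.28313
e^(−0.596t) = 0.055791 → t = ln(17.92409)/0.596 = 2.88615/0.596

t ≈ 4.8 minutes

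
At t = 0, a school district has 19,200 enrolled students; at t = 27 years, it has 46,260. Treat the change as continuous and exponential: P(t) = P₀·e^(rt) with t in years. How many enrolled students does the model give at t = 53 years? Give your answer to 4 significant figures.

r = ln(46260/19200) / 27 ≈ 0.032569 per year
P(53) = 19200 · e^(0.032569·53) = 19200 · 5.61907 ≈ 107886.08

≈ 107,900 enrolled students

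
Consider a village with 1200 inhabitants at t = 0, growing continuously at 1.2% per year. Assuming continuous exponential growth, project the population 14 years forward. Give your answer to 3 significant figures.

≈ 1,420 inhabitants

P(14) = 1200 · e^(0.012·14) = 1200 · e^(0.168)
= 1200 · 1.18294 ≈ 1419.52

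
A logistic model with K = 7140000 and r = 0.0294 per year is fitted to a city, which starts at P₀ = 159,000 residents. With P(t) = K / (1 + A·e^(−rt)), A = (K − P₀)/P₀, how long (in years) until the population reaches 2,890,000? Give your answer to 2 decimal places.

t ≈ 115.52 years

A = (7140000 − 159000)/159000 = 43.90566
2890000 = 7140000/(1 + 43.90566·e^(−0.0294t)) → 1 + 43.90566·e^(−0.0294t) = 2.47059
e^(−0.0294t) = 0.033494 → t = ln(29.85585)/0.0294 = 3.39638/0.0294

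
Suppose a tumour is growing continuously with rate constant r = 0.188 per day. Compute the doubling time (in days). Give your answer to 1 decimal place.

doubling time = ln(2) / |r| = 0.69315 / 0.188

doubling time ≈ 3.7 days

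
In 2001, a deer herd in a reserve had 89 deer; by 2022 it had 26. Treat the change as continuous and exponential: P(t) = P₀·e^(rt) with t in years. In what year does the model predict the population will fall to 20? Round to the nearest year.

year 2026

r = ln(26/89) / 21 = -1.23054/21 ≈ -0.058597 per year
t = ln(20/89) / r = -1.4929/-0.058597 ≈ 25.48 years after 2001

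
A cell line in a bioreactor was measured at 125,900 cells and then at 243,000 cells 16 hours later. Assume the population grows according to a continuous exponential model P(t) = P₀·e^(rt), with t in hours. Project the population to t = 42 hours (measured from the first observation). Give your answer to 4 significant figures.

≈ 707,400 cells

r = ln(243000/125900) / 16 ≈ 0.041098 per hour
P(42) = 125900 · e^(0.041098·42) = 125900 · 5.61887 ≈ 707415.64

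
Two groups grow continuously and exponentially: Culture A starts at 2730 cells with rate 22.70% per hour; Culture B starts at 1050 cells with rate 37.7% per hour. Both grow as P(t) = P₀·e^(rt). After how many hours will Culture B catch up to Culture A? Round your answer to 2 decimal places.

2730·e^(0.227t) = 1050·e^(0.377t)
2730/1050 = e^((0.377 − 0.227)t) → ln(2.6) = 0.15·t
t = 0.95551 / 0.15

t ≈ 6.37 hours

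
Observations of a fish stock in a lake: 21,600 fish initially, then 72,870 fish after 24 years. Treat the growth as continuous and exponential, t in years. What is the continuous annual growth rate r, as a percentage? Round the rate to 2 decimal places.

r ≈ 5.07% per year

72870 = 21600 · e^(r·24)
e^(24r) = 72870/21600 = 3.37361
r = ln(3.37361) / 24 = 1.21598 / 24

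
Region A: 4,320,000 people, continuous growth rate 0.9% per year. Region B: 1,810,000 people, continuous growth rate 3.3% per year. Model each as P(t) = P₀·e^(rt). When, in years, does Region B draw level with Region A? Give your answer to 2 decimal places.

t ≈ 36.25 years

4320000·e^(0.009t) = 1810000·e^(0.033t)
4320000/1810000 = e^((0.033 − 0.009)t) → ln(2.38674) = 0.024·t
t = 0.86993 / 0.024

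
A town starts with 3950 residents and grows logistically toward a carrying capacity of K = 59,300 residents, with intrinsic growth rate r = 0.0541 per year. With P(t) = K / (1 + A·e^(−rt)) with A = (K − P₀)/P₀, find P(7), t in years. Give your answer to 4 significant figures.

≈ 5,597 residents

A = (59300 − 3950)/3950 = 14.01266
P(7) = 59300 / (1 + 14.01266·e^(−0.0541·7)) = 59300 / (1 + 14.01266·0.684751)
= 59300 / 10.59518 ≈ 5596.88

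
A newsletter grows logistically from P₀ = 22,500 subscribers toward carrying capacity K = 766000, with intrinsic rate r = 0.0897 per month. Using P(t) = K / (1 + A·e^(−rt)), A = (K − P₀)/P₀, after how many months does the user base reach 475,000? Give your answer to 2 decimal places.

A = (766000 − 22500)/22500 = 33.04444
475000 = 766000/(1 + 33.04444·e^(−0.0897t)) → 1 + 33.04444·e^(−0.0897t) = 1.61263
e^(−0.0897t) = 0.01854 → t = ln(53.93853)/0.0897 = 3.98784/0.0897

t ≈ 44.46 months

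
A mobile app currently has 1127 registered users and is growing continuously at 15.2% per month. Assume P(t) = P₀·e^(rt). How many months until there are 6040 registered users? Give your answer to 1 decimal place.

t ≈ 11.0 months

6040 = 1127 · e^(0.152·t)
t = ln(6040/1127) / 0.152 = ln(5.35936) / 0.152 = 1.67884 / 0.152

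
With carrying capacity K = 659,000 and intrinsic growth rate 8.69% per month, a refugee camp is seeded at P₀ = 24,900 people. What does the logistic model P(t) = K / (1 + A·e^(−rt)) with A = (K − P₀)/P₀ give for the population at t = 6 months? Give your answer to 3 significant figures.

A = (659000 − 24900)/24900 = 25.46586
P(6) = 659000 / (1 + 25.46586·e^(−0.0869·6)) = 659000 / (1 + 25.46586·0.593689)
= 659000 / 16.1188 ≈ 40883.94

≈ 40,900 people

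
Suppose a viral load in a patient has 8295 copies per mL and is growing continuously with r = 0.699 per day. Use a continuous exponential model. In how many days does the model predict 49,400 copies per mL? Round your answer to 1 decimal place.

t ≈ 2.6 days

49400 = 8295 · e^(0.699·t)
t = ln(49400/8295) / 0.699 = ln(5.95539) / 0.699 = 1.7843 / 0.699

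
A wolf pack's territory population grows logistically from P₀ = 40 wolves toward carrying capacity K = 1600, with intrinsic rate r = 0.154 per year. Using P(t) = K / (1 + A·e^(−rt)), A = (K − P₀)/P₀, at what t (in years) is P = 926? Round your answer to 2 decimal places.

A = (1600 − 40)/40 = 39
926 = 1600/(1 + 39·e^(−0.154t)) → 1 + 39·e^(−0.154t) = 1.72786
e^(−0.154t) = 0.018663 → t = ln(53.5816)/0.154 = 3.98121/0.154

t ≈ 25.85 years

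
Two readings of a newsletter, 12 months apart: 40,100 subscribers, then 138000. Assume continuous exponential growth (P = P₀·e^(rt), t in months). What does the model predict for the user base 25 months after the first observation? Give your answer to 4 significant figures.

r = ln(138000/40100) / 12 ≈ 0.10299 per month
P(25) = 40100 · e^(0.10299·25) = 40100 · 13.12796 ≈ 526431.29

≈ 526,400 subscribers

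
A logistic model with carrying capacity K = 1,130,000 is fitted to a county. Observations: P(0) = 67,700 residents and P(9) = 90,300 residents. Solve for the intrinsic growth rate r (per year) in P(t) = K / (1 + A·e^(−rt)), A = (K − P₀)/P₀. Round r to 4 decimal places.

A = (1130000 − 67700)/67700 = 15.69129
90300 = 1130000/(1 + 15.69129·e^(−r·9)) → e^(−9r) = (12.51384 − 1)/15.69129 = 0.733773
r = −ln(0.733773)/9 = 0.30956/9

r ≈ 0.0344 per year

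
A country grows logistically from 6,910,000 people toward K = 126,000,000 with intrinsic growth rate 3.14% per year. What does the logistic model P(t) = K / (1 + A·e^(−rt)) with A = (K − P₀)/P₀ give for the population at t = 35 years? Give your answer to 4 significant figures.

A = (126000000 − 6910000)/6910000 = 17.23444
P(35) = 126000000 / (1 + 17.23444·e^(−0.0314·35)) = 126000000 / (1 + 17.23444·0.333204)
= 126000000 / 6.74259 ≈ 18687188.3

≈ 18,690,000 people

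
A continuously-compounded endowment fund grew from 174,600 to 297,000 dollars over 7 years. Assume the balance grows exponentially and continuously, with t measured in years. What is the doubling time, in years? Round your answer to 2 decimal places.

r = ln(297000/174600) / 7 = ln(1.70103) / 7 ≈ 0.075891 per year
doubling time = ln 2 / |r| = 0.69315 / 0.075891

doubling time ≈ 9.13 years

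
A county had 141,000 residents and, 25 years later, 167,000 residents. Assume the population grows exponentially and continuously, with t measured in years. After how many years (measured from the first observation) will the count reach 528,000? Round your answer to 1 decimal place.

r = ln(167000/141000) / 25 ≈ 0.006769 per year
t = ln(528000/141000) / r = 1.32034 / 0.006769 ≈ 195.046

t ≈ 195.0 years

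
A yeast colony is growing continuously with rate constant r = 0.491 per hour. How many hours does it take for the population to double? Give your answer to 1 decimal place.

doubling time = ln(2) / |r| = 0.69315 / 0.491

doubling time ≈ 1.4 hours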